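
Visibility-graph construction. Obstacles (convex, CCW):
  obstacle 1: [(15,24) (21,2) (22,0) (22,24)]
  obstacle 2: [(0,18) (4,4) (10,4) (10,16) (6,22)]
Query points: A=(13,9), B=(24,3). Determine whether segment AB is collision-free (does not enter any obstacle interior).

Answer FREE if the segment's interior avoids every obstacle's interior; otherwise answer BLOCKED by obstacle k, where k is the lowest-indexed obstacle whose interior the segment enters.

BLOCKED by obstacle 1

Obstacle 1 [(15,24) (21,2) (22,0) (22,24)]:
  edge (15,24)–(21,2): crosses AB
  edge (21,2)–(22,0): clear
  edge (22,0)–(22,24): crosses AB
  edge (22,24)–(15,24): clear
  → BLOCKED
Obstacle 2 [(0,18) (4,4) (10,4) (10,16) (6,22)]:
  edge (0,18)–(4,4): clear
  edge (4,4)–(10,4): clear
  edge (10,4)–(10,16): clear
  edge (10,16)–(6,22): clear
  edge (6,22)–(0,18): clear
  midpoint (37/2,6) outside
  → clear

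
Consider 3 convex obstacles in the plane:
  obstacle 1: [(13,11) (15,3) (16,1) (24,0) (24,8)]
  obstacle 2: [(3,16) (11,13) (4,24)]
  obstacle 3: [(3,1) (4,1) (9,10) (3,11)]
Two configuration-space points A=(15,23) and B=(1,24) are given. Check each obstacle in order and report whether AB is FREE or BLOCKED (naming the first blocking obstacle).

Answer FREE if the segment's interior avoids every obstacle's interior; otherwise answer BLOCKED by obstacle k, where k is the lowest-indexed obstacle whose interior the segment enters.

Obstacle 1 [(13,11) (15,3) (16,1) (24,0) (24,8)]:
  edge (13,11)–(15,3): clear
  edge (15,3)–(16,1): clear
  edge (16,1)–(24,0): clear
  edge (24,0)–(24,8): clear
  edge (24,8)–(13,11): clear
  midpoint (8,47/2) outside
  → clear
Obstacle 2 [(3,16) (11,13) (4,24)]:
  edge (3,16)–(11,13): clear
  edge (11,13)–(4,24): crosses AB
  edge (4,24)–(3,16): crosses AB
  → BLOCKED
Obstacle 3 [(3,1) (4,1) (9,10) (3,11)]:
  edge (3,1)–(4,1): clear
  edge (4,1)–(9,10): clear
  edge (9,10)–(3,11): clear
  edge (3,11)–(3,1): clear
  midpoint (8,47/2) outside
  → clear

BLOCKED by obstacle 2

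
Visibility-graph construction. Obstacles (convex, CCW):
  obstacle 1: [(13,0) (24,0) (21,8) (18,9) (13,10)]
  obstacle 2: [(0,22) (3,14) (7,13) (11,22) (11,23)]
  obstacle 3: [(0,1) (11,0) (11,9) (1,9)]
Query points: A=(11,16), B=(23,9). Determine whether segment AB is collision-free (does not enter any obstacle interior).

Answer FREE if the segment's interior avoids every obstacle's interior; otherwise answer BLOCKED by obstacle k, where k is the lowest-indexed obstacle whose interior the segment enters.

Obstacle 1 [(13,0) (24,0) (21,8) (18,9) (13,10)]:
  edge (13,0)–(24,0): clear
  edge (24,0)–(21,8): clear
  edge (21,8)–(18,9): clear
  edge (18,9)–(13,10): clear
  edge (13,10)–(13,0): clear
  midpoint (17,25/2) outside
  → clear
Obstacle 2 [(0,22) (3,14) (7,13) (11,22) (11,23)]:
  edge (0,22)–(3,14): clear
  edge (3,14)–(7,13): clear
  edge (7,13)–(11,22): clear
  edge (11,22)–(11,23): clear
  edge (11,23)–(0,22): clear
  midpoint (17,25/2) outside
  → clear
Obstacle 3 [(0,1) (11,0) (11,9) (1,9)]:
  edge (0,1)–(11,0): clear
  edge (11,0)–(11,9): clear
  edge (11,9)–(1,9): clear
  edge (1,9)–(0,1): clear
  midpoint (17,25/2) outside
  → clear

FREE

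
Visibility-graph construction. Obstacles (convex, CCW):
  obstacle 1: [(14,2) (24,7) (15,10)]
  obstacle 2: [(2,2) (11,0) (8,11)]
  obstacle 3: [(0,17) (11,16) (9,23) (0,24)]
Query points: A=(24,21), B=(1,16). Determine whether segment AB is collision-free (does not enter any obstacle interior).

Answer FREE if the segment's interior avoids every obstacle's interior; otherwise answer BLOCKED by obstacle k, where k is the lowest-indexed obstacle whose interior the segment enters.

BLOCKED by obstacle 3

Obstacle 1 [(14,2) (24,7) (15,10)]:
  edge (14,2)–(24,7): clear
  edge (24,7)–(15,10): clear
  edge (15,10)–(14,2): clear
  midpoint (25/2,37/2) outside
  → clear
Obstacle 2 [(2,2) (11,0) (8,11)]:
  edge (2,2)–(11,0): clear
  edge (11,0)–(8,11): clear
  edge (8,11)–(2,2): clear
  midpoint (25/2,37/2) outside
  → clear
Obstacle 3 [(0,17) (11,16) (9,23) (0,24)]:
  edge (0,17)–(11,16): crosses AB
  edge (11,16)–(9,23): crosses AB
  edge (9,23)–(0,24): clear
  edge (0,24)–(0,17): clear
  → BLOCKED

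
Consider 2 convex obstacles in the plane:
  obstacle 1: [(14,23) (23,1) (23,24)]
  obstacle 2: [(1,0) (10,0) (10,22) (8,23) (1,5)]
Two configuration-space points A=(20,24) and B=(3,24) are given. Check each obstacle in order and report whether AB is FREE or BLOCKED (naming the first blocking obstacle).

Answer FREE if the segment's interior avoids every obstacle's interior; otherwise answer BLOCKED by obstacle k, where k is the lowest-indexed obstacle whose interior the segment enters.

Obstacle 1 [(14,23) (23,1) (23,24)]:
  edge (14,23)–(23,1): clear
  edge (23,1)–(23,24): clear
  edge (23,24)–(14,23): clear
  midpoint (23/2,24) outside
  → clear
Obstacle 2 [(1,0) (10,0) (10,22) (8,23) (1,5)]:
  edge (1,0)–(10,0): clear
  edge (10,0)–(10,22): clear
  edge (10,22)–(8,23): clear
  edge (8,23)–(1,5): clear
  edge (1,5)–(1,0): clear
  midpoint (23/2,24) outside
  → clear

FREE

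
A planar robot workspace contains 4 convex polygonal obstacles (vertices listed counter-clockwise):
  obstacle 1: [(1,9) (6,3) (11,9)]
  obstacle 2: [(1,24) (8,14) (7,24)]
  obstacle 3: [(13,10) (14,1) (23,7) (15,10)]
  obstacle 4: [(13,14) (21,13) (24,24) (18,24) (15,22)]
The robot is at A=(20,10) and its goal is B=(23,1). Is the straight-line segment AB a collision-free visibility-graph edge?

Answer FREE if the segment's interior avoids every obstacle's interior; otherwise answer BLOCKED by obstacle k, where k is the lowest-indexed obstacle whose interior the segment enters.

Obstacle 1 [(1,9) (6,3) (11,9)]:
  edge (1,9)–(6,3): clear
  edge (6,3)–(11,9): clear
  edge (11,9)–(1,9): clear
  midpoint (43/2,11/2) outside
  → clear
Obstacle 2 [(1,24) (8,14) (7,24)]:
  edge (1,24)–(8,14): clear
  edge (8,14)–(7,24): clear
  edge (7,24)–(1,24): clear
  midpoint (43/2,11/2) outside
  → clear
Obstacle 3 [(13,10) (14,1) (23,7) (15,10)]:
  edge (13,10)–(14,1): clear
  edge (14,1)–(23,7): crosses AB
  edge (23,7)–(15,10): crosses AB
  edge (15,10)–(13,10): clear
  → BLOCKED
Obstacle 4 [(13,14) (21,13) (24,24) (18,24) (15,22)]:
  edge (13,14)–(21,13): clear
  edge (21,13)–(24,24): clear
  edge (24,24)–(18,24): clear
  edge (18,24)–(15,22): clear
  edge (15,22)–(13,14): clear
  midpoint (43/2,11/2) outside
  → clear

BLOCKED by obstacle 3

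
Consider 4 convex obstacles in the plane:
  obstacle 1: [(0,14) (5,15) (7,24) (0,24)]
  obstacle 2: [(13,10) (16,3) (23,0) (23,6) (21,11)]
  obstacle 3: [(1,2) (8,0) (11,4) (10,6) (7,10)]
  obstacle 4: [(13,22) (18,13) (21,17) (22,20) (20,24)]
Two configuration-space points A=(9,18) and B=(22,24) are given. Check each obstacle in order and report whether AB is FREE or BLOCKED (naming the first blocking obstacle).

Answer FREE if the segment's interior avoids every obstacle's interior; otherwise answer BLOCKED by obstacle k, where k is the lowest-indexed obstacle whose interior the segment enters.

Obstacle 1 [(0,14) (5,15) (7,24) (0,24)]:
  edge (0,14)–(5,15): clear
  edge (5,15)–(7,24): clear
  edge (7,24)–(0,24): clear
  edge (0,24)–(0,14): clear
  midpoint (31/2,21) outside
  → clear
Obstacle 2 [(13,10) (16,3) (23,0) (23,6) (21,11)]:
  edge (13,10)–(16,3): clear
  edge (16,3)–(23,0): clear
  edge (23,0)–(23,6): clear
  edge (23,6)–(21,11): clear
  edge (21,11)–(13,10): clear
  midpoint (31/2,21) outside
  → clear
Obstacle 3 [(1,2) (8,0) (11,4) (10,6) (7,10)]:
  edge (1,2)–(8,0): clear
  edge (8,0)–(11,4): clear
  edge (11,4)–(10,6): clear
  edge (10,6)–(7,10): clear
  edge (7,10)–(1,2): clear
  midpoint (31/2,21) outside
  → clear
Obstacle 4 [(13,22) (18,13) (21,17) (22,20) (20,24)]:
  edge (13,22)–(18,13): crosses AB
  edge (18,13)–(21,17): clear
  edge (21,17)–(22,20): clear
  edge (22,20)–(20,24): crosses AB
  edge (20,24)–(13,22): clear
  → BLOCKED

BLOCKED by obstacle 4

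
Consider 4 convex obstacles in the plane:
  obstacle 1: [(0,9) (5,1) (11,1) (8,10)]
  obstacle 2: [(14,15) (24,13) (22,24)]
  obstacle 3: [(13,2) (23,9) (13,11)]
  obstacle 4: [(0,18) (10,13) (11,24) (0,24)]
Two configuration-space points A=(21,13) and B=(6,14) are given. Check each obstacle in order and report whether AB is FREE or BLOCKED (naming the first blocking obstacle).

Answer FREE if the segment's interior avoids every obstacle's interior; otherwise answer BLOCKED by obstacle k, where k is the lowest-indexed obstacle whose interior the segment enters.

Obstacle 1 [(0,9) (5,1) (11,1) (8,10)]:
  edge (0,9)–(5,1): clear
  edge (5,1)–(11,1): clear
  edge (11,1)–(8,10): clear
  edge (8,10)–(0,9): clear
  midpoint (27/2,27/2) outside
  → clear
Obstacle 2 [(14,15) (24,13) (22,24)]:
  edge (14,15)–(24,13): clear
  edge (24,13)–(22,24): clear
  edge (22,24)–(14,15): clear
  midpoint (27/2,27/2) outside
  → clear
Obstacle 3 [(13,2) (23,9) (13,11)]:
  edge (13,2)–(23,9): clear
  edge (23,9)–(13,11): clear
  edge (13,11)–(13,2): clear
  midpoint (27/2,27/2) outside
  → clear
Obstacle 4 [(0,18) (10,13) (11,24) (0,24)]:
  edge (0,18)–(10,13): crosses AB
  edge (10,13)–(11,24): crosses AB
  edge (11,24)–(0,24): clear
  edge (0,24)–(0,18): clear
  → BLOCKED

BLOCKED by obstacle 4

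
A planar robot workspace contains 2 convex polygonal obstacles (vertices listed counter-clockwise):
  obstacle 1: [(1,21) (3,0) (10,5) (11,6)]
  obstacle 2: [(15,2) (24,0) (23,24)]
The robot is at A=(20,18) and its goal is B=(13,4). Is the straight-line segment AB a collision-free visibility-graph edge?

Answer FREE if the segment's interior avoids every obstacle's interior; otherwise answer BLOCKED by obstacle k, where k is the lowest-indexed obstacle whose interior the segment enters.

FREE

Obstacle 1 [(1,21) (3,0) (10,5) (11,6)]:
  edge (1,21)–(3,0): clear
  edge (3,0)–(10,5): clear
  edge (10,5)–(11,6): clear
  edge (11,6)–(1,21): clear
  midpoint (33/2,11) outside
  → clear
Obstacle 2 [(15,2) (24,0) (23,24)]:
  edge (15,2)–(24,0): clear
  edge (24,0)–(23,24): clear
  edge (23,24)–(15,2): clear
  midpoint (33/2,11) outside
  → clear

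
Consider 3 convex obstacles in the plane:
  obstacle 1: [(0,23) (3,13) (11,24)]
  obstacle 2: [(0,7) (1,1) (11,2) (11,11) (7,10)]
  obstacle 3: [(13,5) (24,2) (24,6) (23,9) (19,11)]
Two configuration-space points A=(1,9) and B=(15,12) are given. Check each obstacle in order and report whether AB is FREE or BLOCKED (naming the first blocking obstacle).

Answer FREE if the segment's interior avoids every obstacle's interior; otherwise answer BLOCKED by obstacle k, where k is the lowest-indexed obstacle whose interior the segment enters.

FREE

Obstacle 1 [(0,23) (3,13) (11,24)]:
  edge (0,23)–(3,13): clear
  edge (3,13)–(11,24): clear
  edge (11,24)–(0,23): clear
  midpoint (8,21/2) outside
  → clear
Obstacle 2 [(0,7) (1,1) (11,2) (11,11) (7,10)]:
  edge (0,7)–(1,1): clear
  edge (1,1)–(11,2): clear
  edge (11,2)–(11,11): clear
  edge (11,11)–(7,10): clear
  edge (7,10)–(0,7): clear
  midpoint (8,21/2) outside
  → clear
Obstacle 3 [(13,5) (24,2) (24,6) (23,9) (19,11)]:
  edge (13,5)–(24,2): clear
  edge (24,2)–(24,6): clear
  edge (24,6)–(23,9): clear
  edge (23,9)–(19,11): clear
  edge (19,11)–(13,5): clear
  midpoint (8,21/2) outside
  → clear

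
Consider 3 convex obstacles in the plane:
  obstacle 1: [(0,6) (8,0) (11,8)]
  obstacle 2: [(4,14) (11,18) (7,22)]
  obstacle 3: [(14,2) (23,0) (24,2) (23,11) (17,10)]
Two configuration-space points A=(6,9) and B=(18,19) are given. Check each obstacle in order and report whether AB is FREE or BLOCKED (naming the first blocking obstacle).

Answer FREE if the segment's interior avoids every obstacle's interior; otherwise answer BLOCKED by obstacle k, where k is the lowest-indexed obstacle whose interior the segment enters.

Obstacle 1 [(0,6) (8,0) (11,8)]:
  edge (0,6)–(8,0): clear
  edge (8,0)–(11,8): clear
  edge (11,8)–(0,6): clear
  midpoint (12,14) outside
  → clear
Obstacle 2 [(4,14) (11,18) (7,22)]:
  edge (4,14)–(11,18): clear
  edge (11,18)–(7,22): clear
  edge (7,22)–(4,14): clear
  midpoint (12,14) outside
  → clear
Obstacle 3 [(14,2) (23,0) (24,2) (23,11) (17,10)]:
  edge (14,2)–(23,0): clear
  edge (23,0)–(24,2): clear
  edge (24,2)–(23,11): clear
  edge (23,11)–(17,10): clear
  edge (17,10)–(14,2): clear
  midpoint (12,14) outside
  → clear

FREE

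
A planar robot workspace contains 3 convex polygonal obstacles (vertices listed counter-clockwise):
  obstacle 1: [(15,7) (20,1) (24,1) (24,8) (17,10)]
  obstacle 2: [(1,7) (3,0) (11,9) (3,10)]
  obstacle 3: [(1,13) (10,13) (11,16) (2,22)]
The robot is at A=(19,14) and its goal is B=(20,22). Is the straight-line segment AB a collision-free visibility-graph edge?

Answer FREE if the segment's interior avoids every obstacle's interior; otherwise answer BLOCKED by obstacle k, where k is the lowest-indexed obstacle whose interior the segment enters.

Obstacle 1 [(15,7) (20,1) (24,1) (24,8) (17,10)]:
  edge (15,7)–(20,1): clear
  edge (20,1)–(24,1): clear
  edge (24,1)–(24,8): clear
  edge (24,8)–(17,10): clear
  edge (17,10)–(15,7): clear
  midpoint (39/2,18) outside
  → clear
Obstacle 2 [(1,7) (3,0) (11,9) (3,10)]:
  edge (1,7)–(3,0): clear
  edge (3,0)–(11,9): clear
  edge (11,9)–(3,10): clear
  edge (3,10)–(1,7): clear
  midpoint (39/2,18) outside
  → clear
Obstacle 3 [(1,13) (10,13) (11,16) (2,22)]:
  edge (1,13)–(10,13): clear
  edge (10,13)–(11,16): clear
  edge (11,16)–(2,22): clear
  edge (2,22)–(1,13): clear
  midpoint (39/2,18) outside
  → clear

FREE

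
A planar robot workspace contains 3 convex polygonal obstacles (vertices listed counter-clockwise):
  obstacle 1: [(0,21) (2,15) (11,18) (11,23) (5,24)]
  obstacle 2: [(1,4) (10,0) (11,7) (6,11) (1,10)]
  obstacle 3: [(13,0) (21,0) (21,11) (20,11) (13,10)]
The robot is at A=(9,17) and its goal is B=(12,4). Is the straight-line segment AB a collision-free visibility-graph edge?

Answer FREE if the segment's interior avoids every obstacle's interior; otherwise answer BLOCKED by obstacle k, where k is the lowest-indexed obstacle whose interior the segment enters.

Obstacle 1 [(0,21) (2,15) (11,18) (11,23) (5,24)]:
  edge (0,21)–(2,15): clear
  edge (2,15)–(11,18): clear
  edge (11,18)–(11,23): clear
  edge (11,23)–(5,24): clear
  edge (5,24)–(0,21): clear
  midpoint (21/2,21/2) outside
  → clear
Obstacle 2 [(1,4) (10,0) (11,7) (6,11) (1,10)]:
  edge (1,4)–(10,0): clear
  edge (10,0)–(11,7): clear
  edge (11,7)–(6,11): clear
  edge (6,11)–(1,10): clear
  edge (1,10)–(1,4): clear
  midpoint (21/2,21/2) outside
  → clear
Obstacle 3 [(13,0) (21,0) (21,11) (20,11) (13,10)]:
  edge (13,0)–(21,0): clear
  edge (21,0)–(21,11): clear
  edge (21,11)–(20,11): clear
  edge (20,11)–(13,10): clear
  edge (13,10)–(13,0): clear
  midpoint (21/2,21/2) outside
  → clear

FREE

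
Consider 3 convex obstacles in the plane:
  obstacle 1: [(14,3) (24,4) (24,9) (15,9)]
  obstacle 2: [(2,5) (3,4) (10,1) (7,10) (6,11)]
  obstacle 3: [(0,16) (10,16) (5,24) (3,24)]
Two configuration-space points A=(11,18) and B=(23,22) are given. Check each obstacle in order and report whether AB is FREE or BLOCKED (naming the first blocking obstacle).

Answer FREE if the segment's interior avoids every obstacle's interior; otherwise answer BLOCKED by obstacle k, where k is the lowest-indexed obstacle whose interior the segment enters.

FREE

Obstacle 1 [(14,3) (24,4) (24,9) (15,9)]:
  edge (14,3)–(24,4): clear
  edge (24,4)–(24,9): clear
  edge (24,9)–(15,9): clear
  edge (15,9)–(14,3): clear
  midpoint (17,20) outside
  → clear
Obstacle 2 [(2,5) (3,4) (10,1) (7,10) (6,11)]:
  edge (2,5)–(3,4): clear
  edge (3,4)–(10,1): clear
  edge (10,1)–(7,10): clear
  edge (7,10)–(6,11): clear
  edge (6,11)–(2,5): clear
  midpoint (17,20) outside
  → clear
Obstacle 3 [(0,16) (10,16) (5,24) (3,24)]:
  edge (0,16)–(10,16): clear
  edge (10,16)–(5,24): clear
  edge (5,24)–(3,24): clear
  edge (3,24)–(0,16): clear
  midpoint (17,20) outside
  → clear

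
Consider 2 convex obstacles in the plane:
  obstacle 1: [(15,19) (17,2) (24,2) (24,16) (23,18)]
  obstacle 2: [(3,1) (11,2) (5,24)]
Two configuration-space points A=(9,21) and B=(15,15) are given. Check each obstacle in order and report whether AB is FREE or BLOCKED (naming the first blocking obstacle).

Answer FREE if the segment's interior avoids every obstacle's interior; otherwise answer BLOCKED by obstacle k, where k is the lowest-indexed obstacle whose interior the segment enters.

FREE

Obstacle 1 [(15,19) (17,2) (24,2) (24,16) (23,18)]:
  edge (15,19)–(17,2): clear
  edge (17,2)–(24,2): clear
  edge (24,2)–(24,16): clear
  edge (24,16)–(23,18): clear
  edge (23,18)–(15,19): clear
  midpoint (12,18) outside
  → clear
Obstacle 2 [(3,1) (11,2) (5,24)]:
  edge (3,1)–(11,2): clear
  edge (11,2)–(5,24): clear
  edge (5,24)–(3,1): clear
  midpoint (12,18) outside
  → clear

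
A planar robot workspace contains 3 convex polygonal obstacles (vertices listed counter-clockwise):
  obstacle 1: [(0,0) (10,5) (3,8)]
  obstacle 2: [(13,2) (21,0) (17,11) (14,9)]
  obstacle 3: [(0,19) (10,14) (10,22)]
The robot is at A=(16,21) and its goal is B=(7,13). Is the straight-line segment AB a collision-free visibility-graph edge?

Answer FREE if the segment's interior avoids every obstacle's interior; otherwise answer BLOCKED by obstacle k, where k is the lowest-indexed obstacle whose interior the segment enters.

BLOCKED by obstacle 3

Obstacle 1 [(0,0) (10,5) (3,8)]:
  edge (0,0)–(10,5): clear
  edge (10,5)–(3,8): clear
  edge (3,8)–(0,0): clear
  midpoint (23/2,17) outside
  → clear
Obstacle 2 [(13,2) (21,0) (17,11) (14,9)]:
  edge (13,2)–(21,0): clear
  edge (21,0)–(17,11): clear
  edge (17,11)–(14,9): clear
  edge (14,9)–(13,2): clear
  midpoint (23/2,17) outside
  → clear
Obstacle 3 [(0,19) (10,14) (10,22)]:
  edge (0,19)–(10,14): crosses AB
  edge (10,14)–(10,22): crosses AB
  edge (10,22)–(0,19): clear
  → BLOCKED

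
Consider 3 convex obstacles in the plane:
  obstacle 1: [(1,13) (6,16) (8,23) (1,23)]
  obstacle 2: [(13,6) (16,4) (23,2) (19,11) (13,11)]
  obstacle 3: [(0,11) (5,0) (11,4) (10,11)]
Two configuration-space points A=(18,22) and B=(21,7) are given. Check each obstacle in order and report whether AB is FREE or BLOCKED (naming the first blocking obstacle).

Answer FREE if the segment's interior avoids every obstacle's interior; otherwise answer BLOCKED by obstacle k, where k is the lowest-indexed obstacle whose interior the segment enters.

FREE

Obstacle 1 [(1,13) (6,16) (8,23) (1,23)]:
  edge (1,13)–(6,16): clear
  edge (6,16)–(8,23): clear
  edge (8,23)–(1,23): clear
  edge (1,23)–(1,13): clear
  midpoint (39/2,29/2) outside
  → clear
Obstacle 2 [(13,6) (16,4) (23,2) (19,11) (13,11)]:
  edge (13,6)–(16,4): clear
  edge (16,4)–(23,2): clear
  edge (23,2)–(19,11): clear
  edge (19,11)–(13,11): clear
  edge (13,11)–(13,6): clear
  midpoint (39/2,29/2) outside
  → clear
Obstacle 3 [(0,11) (5,0) (11,4) (10,11)]:
  edge (0,11)–(5,0): clear
  edge (5,0)–(11,4): clear
  edge (11,4)–(10,11): clear
  edge (10,11)–(0,11): clear
  midpoint (39/2,29/2) outside
  → clear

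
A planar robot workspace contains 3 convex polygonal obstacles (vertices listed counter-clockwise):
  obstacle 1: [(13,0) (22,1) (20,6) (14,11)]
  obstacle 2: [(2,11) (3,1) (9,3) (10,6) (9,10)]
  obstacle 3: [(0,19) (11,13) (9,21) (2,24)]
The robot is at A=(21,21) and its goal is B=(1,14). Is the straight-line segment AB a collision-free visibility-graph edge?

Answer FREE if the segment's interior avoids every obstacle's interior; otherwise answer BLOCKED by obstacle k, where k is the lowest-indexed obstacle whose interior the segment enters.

BLOCKED by obstacle 3

Obstacle 1 [(13,0) (22,1) (20,6) (14,11)]:
  edge (13,0)–(22,1): clear
  edge (22,1)–(20,6): clear
  edge (20,6)–(14,11): clear
  edge (14,11)–(13,0): clear
  midpoint (11,35/2) outside
  → clear
Obstacle 2 [(2,11) (3,1) (9,3) (10,6) (9,10)]:
  edge (2,11)–(3,1): clear
  edge (3,1)–(9,3): clear
  edge (9,3)–(10,6): clear
  edge (10,6)–(9,10): clear
  edge (9,10)–(2,11): clear
  midpoint (11,35/2) outside
  → clear
Obstacle 3 [(0,19) (11,13) (9,21) (2,24)]:
  edge (0,19)–(11,13): crosses AB
  edge (11,13)–(9,21): crosses AB
  edge (9,21)–(2,24): clear
  edge (2,24)–(0,19): clear
  → BLOCKED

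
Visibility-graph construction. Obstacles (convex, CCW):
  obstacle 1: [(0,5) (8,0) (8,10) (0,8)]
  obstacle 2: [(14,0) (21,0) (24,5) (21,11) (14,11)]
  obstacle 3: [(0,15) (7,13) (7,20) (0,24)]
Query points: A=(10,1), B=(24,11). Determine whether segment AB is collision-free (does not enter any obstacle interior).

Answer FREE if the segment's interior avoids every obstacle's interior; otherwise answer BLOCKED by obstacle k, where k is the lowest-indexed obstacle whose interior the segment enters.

BLOCKED by obstacle 2

Obstacle 1 [(0,5) (8,0) (8,10) (0,8)]:
  edge (0,5)–(8,0): clear
  edge (8,0)–(8,10): clear
  edge (8,10)–(0,8): clear
  edge (0,8)–(0,5): clear
  midpoint (17,6) outside
  → clear
Obstacle 2 [(14,0) (21,0) (24,5) (21,11) (14,11)]:
  edge (14,0)–(21,0): clear
  edge (21,0)–(24,5): clear
  edge (24,5)–(21,11): crosses AB
  edge (21,11)–(14,11): clear
  edge (14,11)–(14,0): crosses AB
  → BLOCKED
Obstacle 3 [(0,15) (7,13) (7,20) (0,24)]:
  edge (0,15)–(7,13): clear
  edge (7,13)–(7,20): clear
  edge (7,20)–(0,24): clear
  edge (0,24)–(0,15): clear
  midpoint (17,6) outside
  → clear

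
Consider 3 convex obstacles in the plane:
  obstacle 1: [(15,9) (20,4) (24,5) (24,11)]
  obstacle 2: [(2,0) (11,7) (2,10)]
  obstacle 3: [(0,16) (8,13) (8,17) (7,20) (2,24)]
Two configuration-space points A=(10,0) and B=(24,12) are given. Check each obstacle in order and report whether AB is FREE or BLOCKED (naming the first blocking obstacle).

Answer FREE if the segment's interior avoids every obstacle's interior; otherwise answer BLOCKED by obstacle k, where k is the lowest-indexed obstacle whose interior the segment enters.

BLOCKED by obstacle 1

Obstacle 1 [(15,9) (20,4) (24,5) (24,11)]:
  edge (15,9)–(20,4): crosses AB
  edge (20,4)–(24,5): clear
  edge (24,5)–(24,11): clear
  edge (24,11)–(15,9): crosses AB
  → BLOCKED
Obstacle 2 [(2,0) (11,7) (2,10)]:
  edge (2,0)–(11,7): clear
  edge (11,7)–(2,10): clear
  edge (2,10)–(2,0): clear
  midpoint (17,6) outside
  → clear
Obstacle 3 [(0,16) (8,13) (8,17) (7,20) (2,24)]:
  edge (0,16)–(8,13): clear
  edge (8,13)–(8,17): clear
  edge (8,17)–(7,20): clear
  edge (7,20)–(2,24): clear
  edge (2,24)–(0,16): clear
  midpoint (17,6) outside
  → clear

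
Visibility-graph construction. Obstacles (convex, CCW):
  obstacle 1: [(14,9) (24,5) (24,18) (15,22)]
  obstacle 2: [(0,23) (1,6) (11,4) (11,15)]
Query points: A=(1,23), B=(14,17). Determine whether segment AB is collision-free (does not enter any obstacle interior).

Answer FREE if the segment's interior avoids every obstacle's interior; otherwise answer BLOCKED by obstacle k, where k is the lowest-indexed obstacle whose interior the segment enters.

FREE

Obstacle 1 [(14,9) (24,5) (24,18) (15,22)]:
  edge (14,9)–(24,5): clear
  edge (24,5)–(24,18): clear
  edge (24,18)–(15,22): clear
  edge (15,22)–(14,9): clear
  midpoint (15/2,20) outside
  → clear
Obstacle 2 [(0,23) (1,6) (11,4) (11,15)]:
  edge (0,23)–(1,6): clear
  edge (1,6)–(11,4): clear
  edge (11,4)–(11,15): clear
  edge (11,15)–(0,23): clear
  midpoint (15/2,20) outside
  → clear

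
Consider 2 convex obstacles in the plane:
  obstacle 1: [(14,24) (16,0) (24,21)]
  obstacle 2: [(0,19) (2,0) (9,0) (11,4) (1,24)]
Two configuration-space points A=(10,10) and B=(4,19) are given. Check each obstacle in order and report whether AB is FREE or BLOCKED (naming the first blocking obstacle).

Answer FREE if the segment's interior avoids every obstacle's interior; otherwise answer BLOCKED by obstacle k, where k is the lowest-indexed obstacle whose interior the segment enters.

Obstacle 1 [(14,24) (16,0) (24,21)]:
  edge (14,24)–(16,0): clear
  edge (16,0)–(24,21): clear
  edge (24,21)–(14,24): clear
  midpoint (7,29/2) outside
  → clear
Obstacle 2 [(0,19) (2,0) (9,0) (11,4) (1,24)]:
  edge (0,19)–(2,0): clear
  edge (2,0)–(9,0): clear
  edge (9,0)–(11,4): clear
  edge (11,4)–(1,24): clear
  edge (1,24)–(0,19): clear
  midpoint (7,29/2) outside
  → clear

FREE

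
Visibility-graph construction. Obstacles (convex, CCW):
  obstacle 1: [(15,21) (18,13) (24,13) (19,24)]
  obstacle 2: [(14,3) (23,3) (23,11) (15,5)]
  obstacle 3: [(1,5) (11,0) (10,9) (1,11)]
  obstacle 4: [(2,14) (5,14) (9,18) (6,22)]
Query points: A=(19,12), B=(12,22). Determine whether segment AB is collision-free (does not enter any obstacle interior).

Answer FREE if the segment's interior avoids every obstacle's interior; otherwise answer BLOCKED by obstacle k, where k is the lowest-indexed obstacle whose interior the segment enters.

Obstacle 1 [(15,21) (18,13) (24,13) (19,24)]:
  edge (15,21)–(18,13): crosses AB
  edge (18,13)–(24,13): crosses AB
  edge (24,13)–(19,24): clear
  edge (19,24)–(15,21): clear
  → BLOCKED
Obstacle 2 [(14,3) (23,3) (23,11) (15,5)]:
  edge (14,3)–(23,3): clear
  edge (23,3)–(23,11): clear
  edge (23,11)–(15,5): clear
  edge (15,5)–(14,3): clear
  midpoint (31/2,17) outside
  → clear
Obstacle 3 [(1,5) (11,0) (10,9) (1,11)]:
  edge (1,5)–(11,0): clear
  edge (11,0)–(10,9): clear
  edge (10,9)–(1,11): clear
  edge (1,11)–(1,5): clear
  midpoint (31/2,17) outside
  → clear
Obstacle 4 [(2,14) (5,14) (9,18) (6,22)]:
  edge (2,14)–(5,14): clear
  edge (5,14)–(9,18): clear
  edge (9,18)–(6,22): clear
  edge (6,22)–(2,14): clear
  midpoint (31/2,17) outside
  → clear

BLOCKED by obstacle 1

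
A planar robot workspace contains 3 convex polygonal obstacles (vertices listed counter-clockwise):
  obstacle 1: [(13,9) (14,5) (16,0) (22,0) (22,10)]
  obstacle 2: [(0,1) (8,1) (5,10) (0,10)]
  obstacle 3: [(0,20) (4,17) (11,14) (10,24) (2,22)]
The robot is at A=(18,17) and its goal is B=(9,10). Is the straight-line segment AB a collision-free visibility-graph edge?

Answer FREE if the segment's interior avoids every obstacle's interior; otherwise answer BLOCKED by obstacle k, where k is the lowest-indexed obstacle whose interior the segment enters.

FREE

Obstacle 1 [(13,9) (14,5) (16,0) (22,0) (22,10)]:
  edge (13,9)–(14,5): clear
  edge (14,5)–(16,0): clear
  edge (16,0)–(22,0): clear
  edge (22,0)–(22,10): clear
  edge (22,10)–(13,9): clear
  midpoint (27/2,27/2) outside
  → clear
Obstacle 2 [(0,1) (8,1) (5,10) (0,10)]:
  edge (0,1)–(8,1): clear
  edge (8,1)–(5,10): clear
  edge (5,10)–(0,10): clear
  edge (0,10)–(0,1): clear
  midpoint (27/2,27/2) outside
  → clear
Obstacle 3 [(0,20) (4,17) (11,14) (10,24) (2,22)]:
  edge (0,20)–(4,17): clear
  edge (4,17)–(11,14): clear
  edge (11,14)–(10,24): clear
  edge (10,24)–(2,22): clear
  edge (2,22)–(0,20): clear
  midpoint (27/2,27/2) outside
  → clear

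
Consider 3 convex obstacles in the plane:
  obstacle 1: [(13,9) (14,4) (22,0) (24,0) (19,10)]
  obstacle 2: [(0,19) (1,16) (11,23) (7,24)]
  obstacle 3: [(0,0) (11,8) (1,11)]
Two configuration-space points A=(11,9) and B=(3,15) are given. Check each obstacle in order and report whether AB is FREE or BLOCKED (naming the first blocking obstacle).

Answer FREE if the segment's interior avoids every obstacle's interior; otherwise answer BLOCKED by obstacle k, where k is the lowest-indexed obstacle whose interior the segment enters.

FREE

Obstacle 1 [(13,9) (14,4) (22,0) (24,0) (19,10)]:
  edge (13,9)–(14,4): clear
  edge (14,4)–(22,0): clear
  edge (22,0)–(24,0): clear
  edge (24,0)–(19,10): clear
  edge (19,10)–(13,9): clear
  midpoint (7,12) outside
  → clear
Obstacle 2 [(0,19) (1,16) (11,23) (7,24)]:
  edge (0,19)–(1,16): clear
  edge (1,16)–(11,23): clear
  edge (11,23)–(7,24): clear
  edge (7,24)–(0,19): clear
  midpoint (7,12) outside
  → clear
Obstacle 3 [(0,0) (11,8) (1,11)]:
  edge (0,0)–(11,8): clear
  edge (11,8)–(1,11): clear
  edge (1,11)–(0,0): clear
  midpoint (7,12) outside
  → clear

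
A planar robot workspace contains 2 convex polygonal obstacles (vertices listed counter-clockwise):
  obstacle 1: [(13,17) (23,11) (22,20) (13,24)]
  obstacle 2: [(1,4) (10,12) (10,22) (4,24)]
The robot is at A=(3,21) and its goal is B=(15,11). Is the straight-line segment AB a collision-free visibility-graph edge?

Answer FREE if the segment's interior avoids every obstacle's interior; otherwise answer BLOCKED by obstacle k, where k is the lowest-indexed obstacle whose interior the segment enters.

BLOCKED by obstacle 2

Obstacle 1 [(13,17) (23,11) (22,20) (13,24)]:
  edge (13,17)–(23,11): clear
  edge (23,11)–(22,20): clear
  edge (22,20)–(13,24): clear
  edge (13,24)–(13,17): clear
  midpoint (9,16) outside
  → clear
Obstacle 2 [(1,4) (10,12) (10,22) (4,24)]:
  edge (1,4)–(10,12): clear
  edge (10,12)–(10,22): crosses AB
  edge (10,22)–(4,24): clear
  edge (4,24)–(1,4): crosses AB
  → BLOCKED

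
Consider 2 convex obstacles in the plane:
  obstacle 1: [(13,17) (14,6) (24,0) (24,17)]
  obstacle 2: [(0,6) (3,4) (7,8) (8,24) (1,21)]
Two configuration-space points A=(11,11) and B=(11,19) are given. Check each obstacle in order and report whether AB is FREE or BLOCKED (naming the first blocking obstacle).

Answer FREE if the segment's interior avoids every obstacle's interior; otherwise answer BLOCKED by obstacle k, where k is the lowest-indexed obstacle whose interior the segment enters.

FREE

Obstacle 1 [(13,17) (14,6) (24,0) (24,17)]:
  edge (13,17)–(14,6): clear
  edge (14,6)–(24,0): clear
  edge (24,0)–(24,17): clear
  edge (24,17)–(13,17): clear
  midpoint (11,15) outside
  → clear
Obstacle 2 [(0,6) (3,4) (7,8) (8,24) (1,21)]:
  edge (0,6)–(3,4): clear
  edge (3,4)–(7,8): clear
  edge (7,8)–(8,24): clear
  edge (8,24)–(1,21): clear
  edge (1,21)–(0,6): clear
  midpoint (11,15) outside
  → clear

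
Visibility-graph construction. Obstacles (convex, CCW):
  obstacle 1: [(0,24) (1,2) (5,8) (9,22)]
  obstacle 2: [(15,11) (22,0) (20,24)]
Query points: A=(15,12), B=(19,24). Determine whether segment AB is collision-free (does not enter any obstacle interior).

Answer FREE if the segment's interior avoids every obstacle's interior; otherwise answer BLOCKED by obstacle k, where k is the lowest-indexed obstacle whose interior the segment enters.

Obstacle 1 [(0,24) (1,2) (5,8) (9,22)]:
  edge (0,24)–(1,2): clear
  edge (1,2)–(5,8): clear
  edge (5,8)–(9,22): clear
  edge (9,22)–(0,24): clear
  midpoint (17,18) outside
  → clear
Obstacle 2 [(15,11) (22,0) (20,24)]:
  edge (15,11)–(22,0): clear
  edge (22,0)–(20,24): clear
  edge (20,24)–(15,11): clear
  midpoint (17,18) outside
  → clear

FREE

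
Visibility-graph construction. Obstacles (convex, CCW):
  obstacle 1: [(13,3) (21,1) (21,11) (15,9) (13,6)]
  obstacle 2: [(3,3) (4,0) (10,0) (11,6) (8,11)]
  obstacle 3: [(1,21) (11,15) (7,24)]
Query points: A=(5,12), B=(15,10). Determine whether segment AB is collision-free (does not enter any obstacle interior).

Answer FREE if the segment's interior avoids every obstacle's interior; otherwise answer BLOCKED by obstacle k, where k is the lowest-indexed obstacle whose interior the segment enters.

FREE

Obstacle 1 [(13,3) (21,1) (21,11) (15,9) (13,6)]:
  edge (13,3)–(21,1): clear
  edge (21,1)–(21,11): clear
  edge (21,11)–(15,9): clear
  edge (15,9)–(13,6): clear
  edge (13,6)–(13,3): clear
  midpoint (10,11) outside
  → clear
Obstacle 2 [(3,3) (4,0) (10,0) (11,6) (8,11)]:
  edge (3,3)–(4,0): clear
  edge (4,0)–(10,0): clear
  edge (10,0)–(11,6): clear
  edge (11,6)–(8,11): clear
  edge (8,11)–(3,3): clear
  midpoint (10,11) outside
  → clear
Obstacle 3 [(1,21) (11,15) (7,24)]:
  edge (1,21)–(11,15): clear
  edge (11,15)–(7,24): clear
  edge (7,24)–(1,21): clear
  midpoint (10,11) outside
  → clear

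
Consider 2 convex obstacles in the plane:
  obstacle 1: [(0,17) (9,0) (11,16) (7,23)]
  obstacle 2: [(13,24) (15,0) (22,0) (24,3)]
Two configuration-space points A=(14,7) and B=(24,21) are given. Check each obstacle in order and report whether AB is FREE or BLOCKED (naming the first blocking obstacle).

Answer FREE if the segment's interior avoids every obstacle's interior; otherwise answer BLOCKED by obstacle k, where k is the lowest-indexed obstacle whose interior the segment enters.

Obstacle 1 [(0,17) (9,0) (11,16) (7,23)]:
  edge (0,17)–(9,0): clear
  edge (9,0)–(11,16): clear
  edge (11,16)–(7,23): clear
  edge (7,23)–(0,17): clear
  midpoint (19,14) outside
  → clear
Obstacle 2 [(13,24) (15,0) (22,0) (24,3)]:
  edge (13,24)–(15,0): crosses AB
  edge (15,0)–(22,0): clear
  edge (22,0)–(24,3): clear
  edge (24,3)–(13,24): crosses AB
  → BLOCKED

BLOCKED by obstacle 2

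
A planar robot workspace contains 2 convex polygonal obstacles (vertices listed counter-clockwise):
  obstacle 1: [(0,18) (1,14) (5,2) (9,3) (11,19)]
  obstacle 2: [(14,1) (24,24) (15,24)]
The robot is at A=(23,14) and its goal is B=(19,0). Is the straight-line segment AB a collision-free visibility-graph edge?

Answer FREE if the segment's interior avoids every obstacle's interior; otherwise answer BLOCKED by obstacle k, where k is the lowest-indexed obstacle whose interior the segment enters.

Obstacle 1 [(0,18) (1,14) (5,2) (9,3) (11,19)]:
  edge (0,18)–(1,14): clear
  edge (1,14)–(5,2): clear
  edge (5,2)–(9,3): clear
  edge (9,3)–(11,19): clear
  edge (11,19)–(0,18): clear
  midpoint (21,7) outside
  → clear
Obstacle 2 [(14,1) (24,24) (15,24)]:
  edge (14,1)–(24,24): clear
  edge (24,24)–(15,24): clear
  edge (15,24)–(14,1): clear
  midpoint (21,7) outside
  → clear

FREE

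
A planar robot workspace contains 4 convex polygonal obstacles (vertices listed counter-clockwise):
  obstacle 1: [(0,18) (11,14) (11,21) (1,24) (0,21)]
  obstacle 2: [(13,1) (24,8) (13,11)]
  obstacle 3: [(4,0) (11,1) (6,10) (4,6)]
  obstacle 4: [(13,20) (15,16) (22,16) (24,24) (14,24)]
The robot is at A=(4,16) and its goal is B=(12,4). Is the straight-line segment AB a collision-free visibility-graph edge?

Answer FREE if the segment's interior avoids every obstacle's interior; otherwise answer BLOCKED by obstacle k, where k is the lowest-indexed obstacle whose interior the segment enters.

FREE

Obstacle 1 [(0,18) (11,14) (11,21) (1,24) (0,21)]:
  edge (0,18)–(11,14): clear
  edge (11,14)–(11,21): clear
  edge (11,21)–(1,24): clear
  edge (1,24)–(0,21): clear
  edge (0,21)–(0,18): clear
  midpoint (8,10) outside
  → clear
Obstacle 2 [(13,1) (24,8) (13,11)]:
  edge (13,1)–(24,8): clear
  edge (24,8)–(13,11): clear
  edge (13,11)–(13,1): clear
  midpoint (8,10) outside
  → clear
Obstacle 3 [(4,0) (11,1) (6,10) (4,6)]:
  edge (4,0)–(11,1): clear
  edge (11,1)–(6,10): clear
  edge (6,10)–(4,6): clear
  edge (4,6)–(4,0): clear
  midpoint (8,10) outside
  → clear
Obstacle 4 [(13,20) (15,16) (22,16) (24,24) (14,24)]:
  edge (13,20)–(15,16): clear
  edge (15,16)–(22,16): clear
  edge (22,16)–(24,24): clear
  edge (24,24)–(14,24): clear
  edge (14,24)–(13,20): clear
  midpoint (8,10) outside
  → clear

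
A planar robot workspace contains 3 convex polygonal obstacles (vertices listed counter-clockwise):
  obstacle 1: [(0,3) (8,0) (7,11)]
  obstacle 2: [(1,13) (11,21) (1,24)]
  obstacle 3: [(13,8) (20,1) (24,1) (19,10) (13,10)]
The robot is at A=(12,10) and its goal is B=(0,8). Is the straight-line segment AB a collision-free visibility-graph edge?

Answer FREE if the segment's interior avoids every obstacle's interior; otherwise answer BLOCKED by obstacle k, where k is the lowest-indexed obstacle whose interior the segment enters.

Obstacle 1 [(0,3) (8,0) (7,11)]:
  edge (0,3)–(8,0): clear
  edge (8,0)–(7,11): crosses AB
  edge (7,11)–(0,3): crosses AB
  → BLOCKED
Obstacle 2 [(1,13) (11,21) (1,24)]:
  edge (1,13)–(11,21): clear
  edge (11,21)–(1,24): clear
  edge (1,24)–(1,13): clear
  midpoint (6,9) outside
  → clear
Obstacle 3 [(13,8) (20,1) (24,1) (19,10) (13,10)]:
  edge (13,8)–(20,1): clear
  edge (20,1)–(24,1): clear
  edge (24,1)–(19,10): clear
  edge (19,10)–(13,10): clear
  edge (13,10)–(13,8): clear
  midpoint (6,9) outside
  → clear

BLOCKED by obstacle 1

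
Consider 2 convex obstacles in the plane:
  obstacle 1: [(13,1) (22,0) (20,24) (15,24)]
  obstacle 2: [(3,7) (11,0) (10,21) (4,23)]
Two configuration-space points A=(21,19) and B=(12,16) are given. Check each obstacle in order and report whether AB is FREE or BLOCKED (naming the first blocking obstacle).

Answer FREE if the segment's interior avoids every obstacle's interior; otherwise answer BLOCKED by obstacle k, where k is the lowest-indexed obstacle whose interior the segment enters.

BLOCKED by obstacle 1

Obstacle 1 [(13,1) (22,0) (20,24) (15,24)]:
  edge (13,1)–(22,0): clear
  edge (22,0)–(20,24): crosses AB
  edge (20,24)–(15,24): clear
  edge (15,24)–(13,1): crosses AB
  → BLOCKED
Obstacle 2 [(3,7) (11,0) (10,21) (4,23)]:
  edge (3,7)–(11,0): clear
  edge (11,0)–(10,21): clear
  edge (10,21)–(4,23): clear
  edge (4,23)–(3,7): clear
  midpoint (33/2,35/2) outside
  → clear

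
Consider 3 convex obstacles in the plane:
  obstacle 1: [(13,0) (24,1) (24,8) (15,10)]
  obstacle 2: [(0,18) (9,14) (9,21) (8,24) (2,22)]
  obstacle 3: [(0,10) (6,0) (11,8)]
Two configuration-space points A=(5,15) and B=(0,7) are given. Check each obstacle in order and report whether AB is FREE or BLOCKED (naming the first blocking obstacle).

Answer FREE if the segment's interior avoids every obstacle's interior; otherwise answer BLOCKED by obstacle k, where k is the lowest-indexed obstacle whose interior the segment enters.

BLOCKED by obstacle 3

Obstacle 1 [(13,0) (24,1) (24,8) (15,10)]:
  edge (13,0)–(24,1): clear
  edge (24,1)–(24,8): clear
  edge (24,8)–(15,10): clear
  edge (15,10)–(13,0): clear
  midpoint (5/2,11) outside
  → clear
Obstacle 2 [(0,18) (9,14) (9,21) (8,24) (2,22)]:
  edge (0,18)–(9,14): clear
  edge (9,14)–(9,21): clear
  edge (9,21)–(8,24): clear
  edge (8,24)–(2,22): clear
  edge (2,22)–(0,18): clear
  midpoint (5/2,11) outside
  → clear
Obstacle 3 [(0,10) (6,0) (11,8)]:
  edge (0,10)–(6,0): crosses AB
  edge (6,0)–(11,8): clear
  edge (11,8)–(0,10): crosses AB
  → BLOCKED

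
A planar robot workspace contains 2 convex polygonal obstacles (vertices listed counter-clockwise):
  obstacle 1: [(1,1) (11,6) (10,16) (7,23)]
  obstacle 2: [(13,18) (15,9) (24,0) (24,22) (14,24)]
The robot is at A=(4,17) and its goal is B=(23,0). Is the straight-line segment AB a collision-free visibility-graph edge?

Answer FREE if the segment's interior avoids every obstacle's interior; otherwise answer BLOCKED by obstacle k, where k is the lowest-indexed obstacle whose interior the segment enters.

Obstacle 1 [(1,1) (11,6) (10,16) (7,23)]:
  edge (1,1)–(11,6): clear
  edge (11,6)–(10,16): crosses AB
  edge (10,16)–(7,23): clear
  edge (7,23)–(1,1): crosses AB
  → BLOCKED
Obstacle 2 [(13,18) (15,9) (24,0) (24,22) (14,24)]:
  edge (13,18)–(15,9): clear
  edge (15,9)–(24,0): clear
  edge (24,0)–(24,22): clear
  edge (24,22)–(14,24): clear
  edge (14,24)–(13,18): clear
  midpoint (27/2,17/2) outside
  → clear

BLOCKED by obstacle 1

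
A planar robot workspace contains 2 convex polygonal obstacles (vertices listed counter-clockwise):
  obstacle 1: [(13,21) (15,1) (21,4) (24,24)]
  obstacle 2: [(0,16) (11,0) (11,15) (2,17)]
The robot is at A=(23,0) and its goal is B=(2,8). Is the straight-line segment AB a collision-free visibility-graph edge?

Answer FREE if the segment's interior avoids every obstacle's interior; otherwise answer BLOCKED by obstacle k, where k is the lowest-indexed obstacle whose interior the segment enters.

Obstacle 1 [(13,21) (15,1) (21,4) (24,24)]:
  edge (13,21)–(15,1): crosses AB
  edge (15,1)–(21,4): crosses AB
  edge (21,4)–(24,24): clear
  edge (24,24)–(13,21): clear
  → BLOCKED
Obstacle 2 [(0,16) (11,0) (11,15) (2,17)]:
  edge (0,16)–(11,0): crosses AB
  edge (11,0)–(11,15): crosses AB
  edge (11,15)–(2,17): clear
  edge (2,17)–(0,16): clear
  → BLOCKED

BLOCKED by obstacle 1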